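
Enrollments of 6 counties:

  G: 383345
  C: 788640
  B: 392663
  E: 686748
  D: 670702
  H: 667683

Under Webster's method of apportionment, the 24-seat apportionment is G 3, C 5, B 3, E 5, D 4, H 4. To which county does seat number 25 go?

D

Priority for the next seat is population ÷ (current seats + 0.5).
Priorities: G 109527.143, C 143389.091, B 112189.429, E 124863.273, D 149044.889, H 148374.000.
Highest priority: D.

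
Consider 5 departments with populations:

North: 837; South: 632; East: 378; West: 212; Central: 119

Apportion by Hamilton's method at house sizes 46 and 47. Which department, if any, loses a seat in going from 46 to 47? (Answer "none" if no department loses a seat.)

At 46 seats: North 18, South 13, East 8, West 4, Central 3.
At 47 seats: North 18, South 14, East 8, West 5, Central 2.
Central drops from 3 to 2.

Central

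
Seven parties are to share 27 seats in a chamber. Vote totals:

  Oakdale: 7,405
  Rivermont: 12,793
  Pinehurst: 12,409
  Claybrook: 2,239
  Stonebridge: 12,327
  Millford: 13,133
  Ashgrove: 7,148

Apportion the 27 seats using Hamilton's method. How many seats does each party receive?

Standard divisor: 67454 ÷ 27 ≈ 2498.296.
Standard quotas: Oakdale 2.9640, Rivermont 5.1207, Pinehurst 4.9670, Claybrook 0.8962, Stonebridge 4.9342, Millford 5.2568, Ashgrove 2.8611.
Lower quotas: Oakdale 2, Rivermont 5, Pinehurst 4, Claybrook 0, Stonebridge 4, Millford 5, Ashgrove 2 (sum 22, leaving 5 seats).
Remainders in descending order: Pinehurst 0.9670, Oakdale 0.9640, Stonebridge 0.9342, Claybrook 0.8962, Ashgrove 0.8611, Millford 0.2568, Rivermont 0.1207.
Largest remainders: Pinehurst, Oakdale, Stonebridge, Claybrook, Ashgrove receive the extra seats.

Oakdale 3, Rivermont 5, Pinehurst 5, Claybrook 1, Stonebridge 5, Millford 5, Ashgrove 3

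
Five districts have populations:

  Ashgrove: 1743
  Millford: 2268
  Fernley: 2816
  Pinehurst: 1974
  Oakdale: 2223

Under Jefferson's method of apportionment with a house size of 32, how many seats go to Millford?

7

Standard divisor 11024/32 ≈ 344.5; standard quotas: Ashgrove 5.060, Millford 6.583, Fernley 8.174, Pinehurst 5.730, Oakdale 6.453.
Rounding down gives 5, 6, 8, 5, 6 = 30 seats, so the divisor must be adjusted.
With modified divisor 320: modified quotas Ashgrove 5.447, Millford 7.088, Fernley 8.800, Pinehurst 6.169, Oakdale 6.947.
Rounding down: Ashgrove 5, Millford 7, Fernley 8, Pinehurst 6, Oakdale 6 (total 32).
Millford receives 7.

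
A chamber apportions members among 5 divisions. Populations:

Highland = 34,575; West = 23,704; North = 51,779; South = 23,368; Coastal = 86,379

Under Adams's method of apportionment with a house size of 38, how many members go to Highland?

6

Standard divisor 219805/38 ≈ 5784.342; standard quotas: Highland 5.977, West 4.098, North 8.952, South 4.040, Coastal 14.933.
Rounding up gives 6, 5, 9, 5, 15 = 40 seats, so the divisor must be adjusted.
With modified divisor 6000: modified quotas Highland 5.763, West 3.951, North 8.630, South 3.895, Coastal 14.396.
Rounding up: Highland 6, West 4, North 9, South 4, Coastal 15 (total 38).
Highland receives 6.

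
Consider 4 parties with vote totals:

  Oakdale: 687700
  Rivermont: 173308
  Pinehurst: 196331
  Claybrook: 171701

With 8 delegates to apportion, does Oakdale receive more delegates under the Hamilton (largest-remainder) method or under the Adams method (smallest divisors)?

Hamilton: Oakdale 5, Rivermont 1, Pinehurst 1, Claybrook 1.
Adams: Oakdale 4, Rivermont 1, Pinehurst 2, Claybrook 1.
Oakdale gets 5 under Hamilton and 4 under Adams.

Hamilton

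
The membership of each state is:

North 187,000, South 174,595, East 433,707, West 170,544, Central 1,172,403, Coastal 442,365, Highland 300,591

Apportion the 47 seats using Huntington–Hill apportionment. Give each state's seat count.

North: 3, South: 3, East: 7, West: 3, Central: 19, Coastal: 7, Highland: 5

With divisor 61770: modified quotas North 3.027, South 2.827, East 7.021, West 2.761, Central 18.980, Coastal 7.161, Highland 4.866.
Geometric-mean thresholds: North √(3·4)=3.464, South √(2·3)=2.449, East √(7·8)=7.483, West √(2·3)=2.449, Central √(18·19)=18.493, Coastal √(7·8)=7.483, Highland √(4·5)=4.472.
Each quota rounded against its threshold gives North 3, South 3, East 7, West 3, Central 19, Coastal 7, Highland 5 (total 47).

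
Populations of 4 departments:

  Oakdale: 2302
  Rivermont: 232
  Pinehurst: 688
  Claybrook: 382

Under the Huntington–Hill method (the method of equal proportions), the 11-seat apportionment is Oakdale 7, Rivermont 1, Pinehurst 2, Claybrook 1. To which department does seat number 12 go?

Priority for the next seat is population ÷ (√(s·(s+1))).
Priorities: Oakdale 307.618, Rivermont 164.049, Pinehurst 280.875, Claybrook 270.115.
Highest priority: Oakdale.

Oakdale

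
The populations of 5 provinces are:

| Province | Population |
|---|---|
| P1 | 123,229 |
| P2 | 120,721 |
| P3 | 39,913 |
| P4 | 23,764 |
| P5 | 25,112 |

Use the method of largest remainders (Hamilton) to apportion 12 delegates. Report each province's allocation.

The standard divisor is 332739/12 ≈ 27728.25.
Standard quotas: P1 4.4442, P2 4.3537, P3 1.4394, P4 0.8570, P5 0.9056.
Lower quotas: P1 4, P2 4, P3 1, P4 0, P5 0 (sum 9, leaving 3 seats).
Remainders in descending order: P5 0.9056, P4 0.8570, P1 0.4442, P3 0.4394, P2 0.3537.
The surplus seats go to P5, P4, P1.

P1 5; P2 4; P3 1; P4 1; P5 1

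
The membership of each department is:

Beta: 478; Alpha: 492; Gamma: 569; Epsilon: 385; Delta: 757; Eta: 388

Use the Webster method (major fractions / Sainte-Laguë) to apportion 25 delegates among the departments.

Standard divisor 3069/25 ≈ 122.76; standard quotas: Beta 3.894, Alpha 4.008, Gamma 4.635, Epsilon 3.136, Delta 6.167, Eta 3.161.
Rounding to the nearest integer gives Beta 4, Alpha 4, Gamma 5, Epsilon 3, Delta 6, Eta 3 — total 25, matching the house size, so no adjustment is needed.

Beta=4; Alpha=4; Gamma=5; Epsilon=3; Delta=6; Eta=3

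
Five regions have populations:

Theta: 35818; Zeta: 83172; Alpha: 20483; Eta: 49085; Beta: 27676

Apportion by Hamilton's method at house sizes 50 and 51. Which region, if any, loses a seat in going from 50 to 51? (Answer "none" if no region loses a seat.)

At 50 seats: Theta 8, Zeta 19, Alpha 5, Eta 11, Beta 7.
At 51 seats: Theta 8, Zeta 20, Alpha 5, Eta 12, Beta 6.
Beta drops from 7 to 6.

Beta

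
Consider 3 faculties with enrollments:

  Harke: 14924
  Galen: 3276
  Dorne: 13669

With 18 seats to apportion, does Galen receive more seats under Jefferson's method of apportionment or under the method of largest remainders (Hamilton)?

Hamilton

Jefferson: Harke 9, Galen 1, Dorne 8.
Hamilton: Harke 8, Galen 2, Dorne 8.
Galen gets 1 under Jefferson and 2 under Hamilton.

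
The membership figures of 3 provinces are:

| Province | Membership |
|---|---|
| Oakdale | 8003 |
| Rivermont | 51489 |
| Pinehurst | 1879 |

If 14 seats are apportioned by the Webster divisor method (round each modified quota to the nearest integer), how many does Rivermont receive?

12

Standard divisor 61371/14 ≈ 4383.643; standard quotas: Oakdale 1.826, Rivermont 11.746, Pinehurst 0.429.
Rounding to the nearest integer gives Oakdale 2, Rivermont 12, Pinehurst 0 — total 14, matching the house size, so no adjustment is needed.
Rivermont receives 12.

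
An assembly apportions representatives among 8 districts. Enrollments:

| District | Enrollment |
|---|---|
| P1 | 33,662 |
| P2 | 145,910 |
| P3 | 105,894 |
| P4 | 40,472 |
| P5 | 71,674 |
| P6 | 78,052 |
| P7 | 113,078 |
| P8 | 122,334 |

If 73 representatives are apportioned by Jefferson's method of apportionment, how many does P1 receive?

Standard divisor 711076/73 ≈ 9740.767; standard quotas: P1 3.456, P2 14.979, P3 10.871, P4 4.155, P5 7.358, P6 8.013, P7 11.609, P8 12.559.
Rounding down gives 3, 14, 10, 4, 7, 8, 11, 12 = 69 seats, so the divisor must be adjusted.
With modified divisor 9300: modified quotas P1 3.620, P2 15.689, P3 11.386, P4 4.352, P5 7.707, P6 8.393, P7 12.159, P8 13.154.
Rounding down: P1 3, P2 15, P3 11, P4 4, P5 7, P6 8, P7 12, P8 13 (total 73).
P1 receives 3.

3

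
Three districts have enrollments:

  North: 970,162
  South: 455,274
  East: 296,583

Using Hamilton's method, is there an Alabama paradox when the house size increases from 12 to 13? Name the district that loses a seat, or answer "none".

At 12 seats: North 7, South 3, East 2.
At 13 seats: North 7, South 4, East 2.
No district's allocation decreased.

none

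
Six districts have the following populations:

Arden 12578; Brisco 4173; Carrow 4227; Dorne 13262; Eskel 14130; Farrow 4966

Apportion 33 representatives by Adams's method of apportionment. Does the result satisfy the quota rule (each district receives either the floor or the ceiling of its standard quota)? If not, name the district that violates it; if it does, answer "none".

none

Standard quotas: Arden 7.782, Brisco 2.582, Carrow 2.615, Dorne 8.205, Eskel 8.743, Farrow 3.073.
Adams allocation: Arden 8, Brisco 3, Carrow 3, Dorne 8, Eskel 8, Farrow 3.
Every allocation lies between the lower and upper quota.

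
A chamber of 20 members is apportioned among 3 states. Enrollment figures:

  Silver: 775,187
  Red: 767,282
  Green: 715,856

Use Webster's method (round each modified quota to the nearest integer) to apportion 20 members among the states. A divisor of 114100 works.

With modified divisor 114100: modified quotas Silver 6.794, Red 6.725, Green 6.274.
Rounding to the nearest integer: Silver 7, Red 7, Green 6 (total 20).

Silver 7, Red 7, Green 6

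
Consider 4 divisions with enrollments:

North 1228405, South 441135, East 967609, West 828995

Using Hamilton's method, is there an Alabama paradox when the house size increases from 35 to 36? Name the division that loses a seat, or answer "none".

At 35 seats: North 12, South 5, East 10, West 8.
At 36 seats: North 13, South 4, East 10, West 9.
South drops from 5 to 4.

South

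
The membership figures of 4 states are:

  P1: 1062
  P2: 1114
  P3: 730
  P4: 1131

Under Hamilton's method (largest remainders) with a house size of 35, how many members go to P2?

The standard divisor is 4037/35 ≈ 115.343.
Standard quotas: P1 9.207, P2 9.658, P3 6.329, P4 9.806.
Lower quotas: P1 9, P2 9, P3 6, P4 9 (sum 33, leaving 2 seats).
Remainders in descending order: P4 0.806, P2 0.658, P3 0.329, P1 0.207.
Largest remainders: P4, P2 receive the extra seats.
P2 receives 10.

10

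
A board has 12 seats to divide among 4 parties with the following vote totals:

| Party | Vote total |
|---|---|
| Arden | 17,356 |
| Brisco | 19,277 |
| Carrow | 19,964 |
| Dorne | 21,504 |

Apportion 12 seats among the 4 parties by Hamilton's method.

Total 78101; standard divisor 78101/12 ≈ 6508.417.
Standard quotas: Arden 2.6667, Brisco 2.9619, Carrow 3.0674, Dorne 3.3040.
Lower quotas: Arden 2, Brisco 2, Carrow 3, Dorne 3 (sum 10, leaving 2 seats).
Remainders in descending order: Brisco 0.9619, Arden 0.6667, Dorne 0.3040, Carrow 0.0674.
The surplus seats go to Brisco, Arden.

Arden: 3; Brisco: 3; Carrow: 3; Dorne: 3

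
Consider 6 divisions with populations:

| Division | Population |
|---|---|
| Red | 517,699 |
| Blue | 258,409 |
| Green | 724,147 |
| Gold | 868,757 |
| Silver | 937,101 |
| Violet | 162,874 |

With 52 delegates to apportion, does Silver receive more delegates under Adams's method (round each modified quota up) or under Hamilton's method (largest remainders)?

Adams: Red 8, Blue 4, Green 11, Gold 13, Silver 13, Violet 3.
Hamilton: Red 8, Blue 4, Green 11, Gold 13, Silver 14, Violet 2.
Silver gets 13 under Adams and 14 under Hamilton.

Hamilton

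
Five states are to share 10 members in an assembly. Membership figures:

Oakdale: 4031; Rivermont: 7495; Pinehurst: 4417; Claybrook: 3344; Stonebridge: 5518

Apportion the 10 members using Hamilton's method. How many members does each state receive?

The standard divisor is 24805/10 ≈ 2480.5.
Standard quotas: Oakdale 1.6251, Rivermont 3.0216, Pinehurst 1.7807, Claybrook 1.3481, Stonebridge 2.2246.
Lower quotas: Oakdale 1, Rivermont 3, Pinehurst 1, Claybrook 1, Stonebridge 2 (sum 8, leaving 2 seats).
Remainders in descending order: Pinehurst 0.7807, Oakdale 0.6251, Claybrook 0.3481, Stonebridge 0.2246, Rivermont 0.0216.
The surplus seats go to Pinehurst, Oakdale.

Oakdale 2; Rivermont 3; Pinehurst 2; Claybrook 1; Stonebridge 2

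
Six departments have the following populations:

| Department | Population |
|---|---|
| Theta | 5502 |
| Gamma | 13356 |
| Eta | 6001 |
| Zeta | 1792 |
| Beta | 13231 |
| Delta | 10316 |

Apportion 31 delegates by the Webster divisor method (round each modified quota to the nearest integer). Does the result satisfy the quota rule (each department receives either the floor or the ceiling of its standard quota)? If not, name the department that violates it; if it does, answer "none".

Standard quotas: Theta 3.398, Gamma 8.248, Eta 3.706, Zeta 1.107, Beta 8.171, Delta 6.371.
Webster allocation: Theta 3, Gamma 8, Eta 4, Zeta 1, Beta 8, Delta 7.
Every allocation lies between the lower and upper quota.

none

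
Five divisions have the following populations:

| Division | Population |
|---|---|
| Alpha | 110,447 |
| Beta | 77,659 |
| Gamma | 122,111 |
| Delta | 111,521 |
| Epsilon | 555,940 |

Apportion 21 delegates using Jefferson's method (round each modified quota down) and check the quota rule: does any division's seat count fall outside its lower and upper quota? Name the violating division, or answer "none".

Epsilon

Standard quotas: Alpha 2.372, Beta 1.668, Gamma 2.623, Delta 2.395, Epsilon 11.941.
Jefferson allocation: Alpha 2, Beta 1, Gamma 3, Delta 2, Epsilon 13.
Epsilon has quota 11.941 (lower 11, upper 12) but receives 13 — outside the quota interval.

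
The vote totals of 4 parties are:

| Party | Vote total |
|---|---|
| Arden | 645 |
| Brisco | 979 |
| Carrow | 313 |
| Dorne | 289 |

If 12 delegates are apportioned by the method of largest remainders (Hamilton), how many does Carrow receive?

Total 2226; standard divisor 2226/12 ≈ 185.5.
Standard quotas: Arden 3.477, Brisco 5.278, Carrow 1.687, Dorne 1.558.
Lower quotas: Arden 3, Brisco 5, Carrow 1, Dorne 1 (sum 10, leaving 2 seats).
Remainders in descending order: Carrow 0.687, Dorne 0.558, Arden 0.477, Brisco 0.278.
The surplus seats go to Carrow, Dorne.
Carrow receives 2.

2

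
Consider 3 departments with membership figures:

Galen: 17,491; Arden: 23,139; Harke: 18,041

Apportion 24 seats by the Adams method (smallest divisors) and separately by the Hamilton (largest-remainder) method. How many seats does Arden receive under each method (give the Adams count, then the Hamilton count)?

Adams: Galen 7, Arden 9, Harke 8.
Hamilton: Galen 7, Arden 10, Harke 7.
Arden gets 9 under Adams and 10 under Hamilton.

9 and 10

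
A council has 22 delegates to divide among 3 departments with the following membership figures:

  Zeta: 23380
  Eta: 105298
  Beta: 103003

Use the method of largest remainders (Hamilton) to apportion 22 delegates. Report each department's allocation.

The standard divisor is 231681/22 ≈ 10530.955.
Standard quotas: Zeta 2.2201, Eta 9.9989, Beta 9.7810.
Lower quotas: Zeta 2, Eta 9, Beta 9 (sum 20, leaving 2 seats).
Remainders in descending order: Eta 0.9989, Beta 0.7810, Zeta 0.2201.
The surplus seats go to Eta, Beta.

Zeta 2, Eta 10, Beta 10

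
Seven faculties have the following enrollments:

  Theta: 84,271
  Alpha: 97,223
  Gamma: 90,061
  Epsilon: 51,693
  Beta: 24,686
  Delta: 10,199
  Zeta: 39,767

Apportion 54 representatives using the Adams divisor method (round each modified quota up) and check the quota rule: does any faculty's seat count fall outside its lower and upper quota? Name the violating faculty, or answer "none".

Standard quotas: Theta 11.437, Alpha 13.194, Gamma 12.222, Epsilon 7.015, Beta 3.350, Delta 1.384, Zeta 5.397.
Adams allocation: Theta 11, Alpha 13, Gamma 12, Epsilon 7, Beta 4, Delta 2, Zeta 5.
Every allocation lies between the lower and upper quota.

none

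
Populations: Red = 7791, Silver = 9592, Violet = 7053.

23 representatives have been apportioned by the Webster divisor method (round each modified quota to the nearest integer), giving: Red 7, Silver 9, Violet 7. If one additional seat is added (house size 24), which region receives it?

Priority for the next seat is population ÷ (current seats + 0.5).
Priorities: Red 1038.800, Silver 1009.684, Violet 940.400.
Highest priority: Red.

Red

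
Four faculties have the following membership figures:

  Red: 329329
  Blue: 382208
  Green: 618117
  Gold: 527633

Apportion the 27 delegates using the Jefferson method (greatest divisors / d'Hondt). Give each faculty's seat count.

Standard divisor 1857287/27 ≈ 68788.407; standard quotas: Red 4.788, Blue 5.556, Green 8.986, Gold 7.670.
Rounding down gives 4, 5, 8, 7 = 24 seats, so the divisor must be adjusted.
With modified divisor 64800: modified quotas Red 5.082, Blue 5.898, Green 9.539, Gold 8.142.
Rounding down: Red 5, Blue 5, Green 9, Gold 8 (total 27).

Red 5; Blue 5; Green 9; Gold 8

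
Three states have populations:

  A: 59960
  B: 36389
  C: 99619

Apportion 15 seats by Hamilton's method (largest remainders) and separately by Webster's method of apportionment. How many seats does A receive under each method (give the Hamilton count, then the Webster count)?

Hamilton: A 4, B 3, C 8.
Webster: A 5, B 3, C 7.
A gets 4 under Hamilton and 5 under Webster.

4 and 5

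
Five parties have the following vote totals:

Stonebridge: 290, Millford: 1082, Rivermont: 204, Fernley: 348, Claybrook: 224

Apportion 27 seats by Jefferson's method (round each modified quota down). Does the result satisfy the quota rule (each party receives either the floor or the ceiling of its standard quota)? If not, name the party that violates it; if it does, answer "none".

Standard quotas: Stonebridge 3.645, Millford 13.601, Rivermont 2.564, Fernley 4.374, Claybrook 2.816.
Jefferson allocation: Stonebridge 4, Millford 14, Rivermont 2, Fernley 4, Claybrook 3.
Every allocation lies between the lower and upper quota.

none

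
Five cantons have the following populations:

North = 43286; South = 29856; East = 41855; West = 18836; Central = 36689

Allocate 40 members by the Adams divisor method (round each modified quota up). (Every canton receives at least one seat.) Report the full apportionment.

North 10, South 7, East 10, West 5, Central 8

Standard divisor 170522/40 ≈ 4263.05; standard quotas: North 10.154, South 7.003, East 9.818, West 4.418, Central 8.606.
Rounding up gives 11, 8, 10, 5, 9 = 43 seats, so the divisor must be adjusted.
With modified divisor 4600: modified quotas North 9.410, South 6.490, East 9.099, West 4.095, Central 7.976.
Rounding up: North 10, South 7, East 10, West 5, Central 8 (total 40).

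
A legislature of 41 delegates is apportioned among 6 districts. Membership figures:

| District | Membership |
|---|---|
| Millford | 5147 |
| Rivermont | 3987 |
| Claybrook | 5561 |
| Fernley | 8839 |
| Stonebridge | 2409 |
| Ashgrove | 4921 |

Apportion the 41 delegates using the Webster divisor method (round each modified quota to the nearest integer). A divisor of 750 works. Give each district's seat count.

Millford 7; Rivermont 5; Claybrook 7; Fernley 12; Stonebridge 3; Ashgrove 7

With modified divisor 750: modified quotas Millford 6.863, Rivermont 5.316, Claybrook 7.415, Fernley 11.785, Stonebridge 3.212, Ashgrove 6.561.
Rounding to the nearest integer: Millford 7, Rivermont 5, Claybrook 7, Fernley 12, Stonebridge 3, Ashgrove 7 (total 41).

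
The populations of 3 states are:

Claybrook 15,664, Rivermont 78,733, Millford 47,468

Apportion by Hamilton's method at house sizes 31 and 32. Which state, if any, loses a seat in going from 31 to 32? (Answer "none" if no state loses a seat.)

At 31 seats: Claybrook 4, Rivermont 17, Millford 10.
At 32 seats: Claybrook 3, Rivermont 18, Millford 11.
Claybrook drops from 4 to 3.

Claybrook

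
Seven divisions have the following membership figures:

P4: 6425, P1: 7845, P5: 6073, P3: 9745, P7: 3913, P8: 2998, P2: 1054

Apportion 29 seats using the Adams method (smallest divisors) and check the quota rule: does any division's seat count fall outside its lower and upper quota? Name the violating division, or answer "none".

none

Standard quotas: P4 4.896, P1 5.979, P5 4.628, P3 7.427, P7 2.982, P8 2.285, P2 0.803.
Adams allocation: P4 5, P1 6, P5 5, P3 7, P7 3, P8 2, P2 1.
Every allocation lies between the lower and upper quota.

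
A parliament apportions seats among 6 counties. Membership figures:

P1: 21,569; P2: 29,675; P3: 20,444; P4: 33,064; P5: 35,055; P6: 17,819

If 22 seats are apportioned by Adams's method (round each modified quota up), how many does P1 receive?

Standard divisor 157626/22 ≈ 7164.818; standard quotas: P1 3.010, P2 4.142, P3 2.853, P4 4.615, P5 4.893, P6 2.487.
Rounding up gives 4, 5, 3, 5, 5, 3 = 25 seats, so the divisor must be adjusted.
With modified divisor 8500: modified quotas P1 2.538, P2 3.491, P3 2.405, P4 3.890, P5 4.124, P6 2.096.
Rounding up: P1 3, P2 4, P3 3, P4 4, P5 5, P6 3 (total 22).
P1 receives 3.

3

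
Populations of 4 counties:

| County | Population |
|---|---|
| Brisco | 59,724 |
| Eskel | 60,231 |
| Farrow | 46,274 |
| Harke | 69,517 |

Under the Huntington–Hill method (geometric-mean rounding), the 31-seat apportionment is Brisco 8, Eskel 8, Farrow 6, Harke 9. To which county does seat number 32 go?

Harke

Priority for the next seat is population ÷ (√(s·(s+1))).
Priorities: Brisco 7038.541, Eskel 7098.291, Farrow 7140.233, Harke 7327.735.
Highest priority: Harke.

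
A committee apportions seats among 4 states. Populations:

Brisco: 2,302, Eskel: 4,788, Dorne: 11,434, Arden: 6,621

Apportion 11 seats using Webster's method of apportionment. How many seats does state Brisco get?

1

Standard divisor 25145/11 ≈ 2285.909; standard quotas: Brisco 1.007, Eskel 2.095, Dorne 5.002, Arden 2.896.
Rounding to the nearest integer gives Brisco 1, Eskel 2, Dorne 5, Arden 3 — total 11, matching the house size, so no adjustment is needed.
Brisco receives 1.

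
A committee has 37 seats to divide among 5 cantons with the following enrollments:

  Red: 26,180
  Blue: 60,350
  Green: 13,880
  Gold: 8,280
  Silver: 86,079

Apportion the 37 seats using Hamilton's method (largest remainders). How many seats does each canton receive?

Red 5, Blue 11, Green 3, Gold 2, Silver 16

Total 194769; standard divisor 194769/37 ≈ 5264.027.
Standard quotas: Red 4.9734, Blue 11.4646, Green 2.6368, Gold 1.5729, Silver 16.3523.
Lower quotas: Red 4, Blue 11, Green 2, Gold 1, Silver 16 (sum 34, leaving 3 seats).
Remainders in descending order: Red 0.9734, Green 0.6368, Gold 0.5729, Blue 0.4646, Silver 0.3523.
The surplus seats go to Red, Green, Gold.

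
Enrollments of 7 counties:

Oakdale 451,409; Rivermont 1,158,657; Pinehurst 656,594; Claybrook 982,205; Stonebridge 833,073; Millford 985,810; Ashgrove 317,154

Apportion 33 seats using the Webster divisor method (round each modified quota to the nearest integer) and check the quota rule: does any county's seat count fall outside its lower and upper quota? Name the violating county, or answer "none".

Standard quotas: Oakdale 2.766, Rivermont 7.101, Pinehurst 4.024, Claybrook 6.019, Stonebridge 5.105, Millford 6.041, Ashgrove 1.944.
Webster allocation: Oakdale 3, Rivermont 7, Pinehurst 4, Claybrook 6, Stonebridge 5, Millford 6, Ashgrove 2.
Every allocation lies between the lower and upper quota.

none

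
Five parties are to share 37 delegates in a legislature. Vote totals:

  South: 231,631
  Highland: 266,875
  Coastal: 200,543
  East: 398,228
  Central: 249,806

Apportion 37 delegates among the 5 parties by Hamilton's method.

The standard divisor is 1347083/37 ≈ 36407.649.
Standard quotas: South 6.3622, Highland 7.3302, Coastal 5.5083, East 10.9380, Central 6.8614.
Lower quotas: South 6, Highland 7, Coastal 5, East 10, Central 6 (sum 34, leaving 3 seats).
Remainders in descending order: East 0.9380, Central 0.8614, Coastal 0.5083, South 0.3622, Highland 0.3302.
Largest remainders: East, Central, Coastal receive the extra seats.

South=6; Highland=7; Coastal=6; East=11; Central=7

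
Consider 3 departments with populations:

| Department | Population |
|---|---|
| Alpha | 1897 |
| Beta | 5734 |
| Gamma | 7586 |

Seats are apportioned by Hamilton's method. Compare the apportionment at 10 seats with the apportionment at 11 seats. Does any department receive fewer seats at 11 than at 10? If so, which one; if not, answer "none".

At 10 seats: Alpha 1, Beta 4, Gamma 5.
At 11 seats: Alpha 1, Beta 4, Gamma 6.
No department's allocation decreased.

none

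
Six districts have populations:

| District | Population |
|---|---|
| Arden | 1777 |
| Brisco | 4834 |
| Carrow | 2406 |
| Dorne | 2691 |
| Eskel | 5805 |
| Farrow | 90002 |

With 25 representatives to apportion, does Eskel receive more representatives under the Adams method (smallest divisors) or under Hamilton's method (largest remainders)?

Adams: Arden 1, Brisco 1, Carrow 1, Dorne 1, Eskel 2, Farrow 19.
Hamilton: Arden 0, Brisco 1, Carrow 1, Dorne 1, Eskel 1, Farrow 21.
Eskel gets 2 under Adams and 1 under Hamilton.

Adams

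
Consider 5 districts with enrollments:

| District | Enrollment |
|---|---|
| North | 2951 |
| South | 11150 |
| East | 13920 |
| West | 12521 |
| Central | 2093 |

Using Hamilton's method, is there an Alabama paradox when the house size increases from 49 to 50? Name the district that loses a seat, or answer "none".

Central

At 49 seats: North 3, South 13, East 16, West 14, Central 3.
At 50 seats: North 4, South 13, East 16, West 15, Central 2.
Central drops from 3 to 2.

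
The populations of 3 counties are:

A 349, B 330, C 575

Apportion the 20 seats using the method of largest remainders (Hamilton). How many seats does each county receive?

A 6, B 5, C 9

Total 1254; standard divisor 1254/20 ≈ 62.7.
Standard quotas: A 5.566, B 5.263, C 9.171.
Lower quotas: A 5, B 5, C 9 (sum 19, leaving 1 seat).
Remainders in descending order: A 0.566, B 0.263, C 0.171.
The surplus seat goes to A.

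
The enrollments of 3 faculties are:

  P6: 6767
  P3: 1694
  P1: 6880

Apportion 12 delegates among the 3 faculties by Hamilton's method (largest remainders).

Total 15341; standard divisor 15341/12 ≈ 1278.417.
Standard quotas: P6 5.2933, P3 1.3251, P1 5.3817.
Lower quotas: P6 5, P3 1, P1 5 (sum 11, leaving 1 seat).
Remainders in descending order: P1 0.3817, P3 0.3251, P6 0.2933.
The surplus seat goes to P1.

P6: 5; P3: 1; P1: 6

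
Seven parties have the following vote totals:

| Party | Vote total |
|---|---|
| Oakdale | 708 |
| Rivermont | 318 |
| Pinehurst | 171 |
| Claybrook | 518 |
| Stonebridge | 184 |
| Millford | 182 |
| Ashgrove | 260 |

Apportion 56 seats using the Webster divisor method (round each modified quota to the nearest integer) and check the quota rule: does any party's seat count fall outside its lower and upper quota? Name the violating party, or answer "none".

Standard quotas: Oakdale 16.936, Rivermont 7.607, Pinehurst 4.091, Claybrook 12.391, Stonebridge 4.402, Millford 4.354, Ashgrove 6.220.
Webster allocation: Oakdale 17, Rivermont 8, Pinehurst 4, Claybrook 13, Stonebridge 4, Millford 4, Ashgrove 6.
Every allocation lies between the lower and upper quota.

none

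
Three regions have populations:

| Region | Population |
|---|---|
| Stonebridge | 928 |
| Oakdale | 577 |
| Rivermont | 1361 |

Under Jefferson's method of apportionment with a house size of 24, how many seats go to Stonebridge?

Standard divisor 2866/24 ≈ 119.417; standard quotas: Stonebridge 7.771, Oakdale 4.832, Rivermont 11.397.
Rounding down gives 7, 4, 11 = 22 seats, so the divisor must be adjusted.
With modified divisor 114: modified quotas Stonebridge 8.140, Oakdale 5.061, Rivermont 11.939.
Rounding down: Stonebridge 8, Oakdale 5, Rivermont 11 (total 24).
Stonebridge receives 8.

8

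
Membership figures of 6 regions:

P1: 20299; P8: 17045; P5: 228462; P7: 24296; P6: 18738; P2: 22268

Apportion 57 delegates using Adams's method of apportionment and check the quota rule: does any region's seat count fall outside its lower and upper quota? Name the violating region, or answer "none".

Standard quotas: P1 3.494, P8 2.934, P5 39.330, P7 4.183, P6 3.226, P2 3.833.
Adams allocation: P1 4, P8 3, P5 38, P7 4, P6 4, P2 4.
P5 has quota 39.330 (lower 39, upper 40) but receives 38 — outside the quota interval.

P5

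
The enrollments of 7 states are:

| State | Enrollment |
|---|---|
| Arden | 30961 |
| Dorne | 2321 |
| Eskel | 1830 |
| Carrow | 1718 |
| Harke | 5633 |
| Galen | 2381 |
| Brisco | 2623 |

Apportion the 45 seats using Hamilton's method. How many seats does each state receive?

Arden=29, Dorne=2, Eskel=2, Carrow=2, Harke=5, Galen=2, Brisco=3

The standard divisor is 47467/45 ≈ 1054.822.
Standard quotas: Arden 29.3519, Dorne 2.2004, Eskel 1.7349, Carrow 1.6287, Harke 5.3402, Galen 2.2573, Brisco 2.4867.
Lower quotas: Arden 29, Dorne 2, Eskel 1, Carrow 1, Harke 5, Galen 2, Brisco 2 (sum 42, leaving 3 seats).
Remainders in descending order: Eskel 0.7349, Carrow 0.6287, Brisco 0.4867, Arden 0.3519, Harke 0.3402, Galen 0.2573, Dorne 0.2004.
Largest remainders: Eskel, Carrow, Brisco receive the extra seats.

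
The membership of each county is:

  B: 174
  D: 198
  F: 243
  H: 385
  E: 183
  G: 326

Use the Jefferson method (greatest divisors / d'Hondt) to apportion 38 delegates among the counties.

B 4; D 5; F 6; H 10; E 5; G 8

Standard divisor 1509/38 ≈ 39.711; standard quotas: B 4.382, D 4.986, F 6.119, H 9.695, E 4.608, G 8.209.
Rounding down gives 4, 4, 6, 9, 4, 8 = 35 seats, so the divisor must be adjusted.
With modified divisor 36.4: modified quotas B 4.780, D 5.440, F 6.676, H 10.577, E 5.027, G 8.956.
Rounding down: B 4, D 5, F 6, H 10, E 5, G 8 (total 38).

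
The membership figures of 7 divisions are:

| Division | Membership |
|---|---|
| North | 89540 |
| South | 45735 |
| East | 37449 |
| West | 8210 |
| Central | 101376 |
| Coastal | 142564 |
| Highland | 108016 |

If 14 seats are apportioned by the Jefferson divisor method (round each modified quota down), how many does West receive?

0

Standard divisor 532890/14 ≈ 38063.571; standard quotas: North 2.352, South 1.202, East 0.984, West 0.216, Central 2.663, Coastal 3.745, Highland 2.838.
Rounding down gives 2, 1, 0, 0, 2, 3, 2 = 10 seats, so the divisor must be adjusted.
With modified divisor 31800: modified quotas North 2.816, South 1.438, East 1.178, West 0.258, Central 3.188, Coastal 4.483, Highland 3.397.
Rounding down: North 2, South 1, East 1, West 0, Central 3, Coastal 4, Highland 3 (total 14).
West receives 0.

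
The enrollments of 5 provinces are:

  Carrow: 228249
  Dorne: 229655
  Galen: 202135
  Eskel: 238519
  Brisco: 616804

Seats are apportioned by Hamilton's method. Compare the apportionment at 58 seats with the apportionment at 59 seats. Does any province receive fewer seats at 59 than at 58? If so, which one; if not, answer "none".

none

At 58 seats: Carrow 9, Dorne 9, Galen 8, Eskel 9, Brisco 23.
At 59 seats: Carrow 9, Dorne 9, Galen 8, Eskel 9, Brisco 24.
No province's allocation decreased.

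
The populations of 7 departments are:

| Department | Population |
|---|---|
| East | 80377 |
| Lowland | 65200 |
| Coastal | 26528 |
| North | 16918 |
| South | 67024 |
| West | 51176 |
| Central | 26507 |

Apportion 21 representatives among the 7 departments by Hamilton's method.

East=5; Lowland=4; Coastal=2; North=1; South=4; West=3; Central=2

The standard divisor is 333730/21 ≈ 15891.905.
Standard quotas: East 5.0577, Lowland 4.1027, Coastal 1.6693, North 1.0646, South 4.2175, West 3.2203, Central 1.6680.
Lower quotas: East 5, Lowland 4, Coastal 1, North 1, South 4, West 3, Central 1 (sum 19, leaving 2 seats).
Remainders in descending order: Coastal 0.6693, Central 0.6680, West 0.2203, South 0.2175, Lowland 0.1027, North 0.0646, East 0.0577.
Largest remainders: Coastal, Central receive the extra seats.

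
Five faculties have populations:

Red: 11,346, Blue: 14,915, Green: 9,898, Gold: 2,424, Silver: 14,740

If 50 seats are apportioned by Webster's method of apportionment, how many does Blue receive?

Standard divisor 53323/50 ≈ 1066.46; standard quotas: Red 10.639, Blue 13.986, Green 9.281, Gold 2.273, Silver 13.821.
Rounding to the nearest integer gives Red 11, Blue 14, Green 9, Gold 2, Silver 14 — total 50, matching the house size, so no adjustment is needed.
Blue receives 14.

14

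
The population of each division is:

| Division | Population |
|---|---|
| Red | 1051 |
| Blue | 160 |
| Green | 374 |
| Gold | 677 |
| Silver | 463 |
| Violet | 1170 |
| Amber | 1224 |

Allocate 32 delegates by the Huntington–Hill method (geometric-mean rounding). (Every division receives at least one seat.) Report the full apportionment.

With divisor 159: modified quotas Red 6.610, Blue 1.006, Green 2.352, Gold 4.258, Silver 2.912, Violet 7.358, Amber 7.698.
Geometric-mean thresholds: Red √(6·7)=6.481, Blue √(1·2)=1.414, Green √(2·3)=2.449, Gold √(4·5)=4.472, Silver √(2·3)=2.449, Violet √(7·8)=7.483, Amber √(7·8)=7.483.
Each quota rounded against its threshold gives Red 7, Blue 1, Green 2, Gold 4, Silver 3, Violet 7, Amber 8 (total 32).

Red=7, Blue=1, Green=2, Gold=4, Silver=3, Violet=7, Amber=8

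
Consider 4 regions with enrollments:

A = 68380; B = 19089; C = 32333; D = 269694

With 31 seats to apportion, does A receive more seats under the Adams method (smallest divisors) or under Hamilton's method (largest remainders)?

Adams

Adams: A 6, B 2, C 3, D 20.
Hamilton: A 5, B 2, C 3, D 21.
A gets 6 under Adams and 5 under Hamilton.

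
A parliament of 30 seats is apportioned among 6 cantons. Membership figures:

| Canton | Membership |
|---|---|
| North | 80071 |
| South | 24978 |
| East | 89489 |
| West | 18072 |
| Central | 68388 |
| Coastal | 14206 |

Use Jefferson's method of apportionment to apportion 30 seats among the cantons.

Standard divisor 295204/30 ≈ 9840.133; standard quotas: North 8.137, South 2.538, East 9.094, West 1.837, Central 6.950, Coastal 1.444.
Rounding down gives 8, 2, 9, 1, 6, 1 = 27 seats, so the divisor must be adjusted.
With modified divisor 8920: modified quotas North 8.977, South 2.800, East 10.032, West 2.026, Central 7.667, Coastal 1.593.
Rounding down: North 8, South 2, East 10, West 2, Central 7, Coastal 1 (total 30).

North: 8, South: 2, East: 10, West: 2, Central: 7, Coastal: 1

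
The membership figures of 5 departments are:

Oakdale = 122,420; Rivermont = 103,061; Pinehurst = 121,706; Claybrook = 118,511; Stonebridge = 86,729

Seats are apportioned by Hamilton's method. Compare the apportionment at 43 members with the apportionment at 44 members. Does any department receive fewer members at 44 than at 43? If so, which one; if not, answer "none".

none

At 43 seats: Oakdale 10, Rivermont 8, Pinehurst 9, Claybrook 9, Stonebridge 7.
At 44 seats: Oakdale 10, Rivermont 8, Pinehurst 10, Claybrook 9, Stonebridge 7.
No department's allocation decreased.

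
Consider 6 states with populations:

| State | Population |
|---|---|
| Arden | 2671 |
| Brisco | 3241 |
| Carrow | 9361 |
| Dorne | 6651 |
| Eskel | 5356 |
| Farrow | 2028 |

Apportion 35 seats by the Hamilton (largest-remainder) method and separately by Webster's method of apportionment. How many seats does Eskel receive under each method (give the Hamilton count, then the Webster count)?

Hamilton: Arden 3, Brisco 4, Carrow 11, Dorne 8, Eskel 6, Farrow 3.
Webster: Arden 3, Brisco 4, Carrow 11, Dorne 8, Eskel 7, Farrow 2.
Eskel gets 6 under Hamilton and 7 under Webster.

6 and 7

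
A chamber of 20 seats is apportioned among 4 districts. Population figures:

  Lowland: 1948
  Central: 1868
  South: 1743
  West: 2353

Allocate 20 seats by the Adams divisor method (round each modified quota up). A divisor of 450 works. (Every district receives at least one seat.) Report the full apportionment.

Lowland 5, Central 5, South 4, West 6

With modified divisor 450: modified quotas Lowland 4.329, Central 4.151, South 3.873, West 5.229.
Rounding up: Lowland 5, Central 5, South 4, West 6 (total 20).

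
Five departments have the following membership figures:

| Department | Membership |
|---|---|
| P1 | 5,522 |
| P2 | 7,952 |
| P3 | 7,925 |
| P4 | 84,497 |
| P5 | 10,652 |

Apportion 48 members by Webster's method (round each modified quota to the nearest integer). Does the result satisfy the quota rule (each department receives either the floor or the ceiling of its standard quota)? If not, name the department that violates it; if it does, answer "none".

Standard quotas: P1 2.274, P2 3.275, P3 3.264, P4 34.800, P5 4.387.
Webster allocation: P1 2, P2 3, P3 3, P4 36, P5 4.
P4 has quota 34.800 (lower 34, upper 35) but receives 36 — outside the quota interval.

P4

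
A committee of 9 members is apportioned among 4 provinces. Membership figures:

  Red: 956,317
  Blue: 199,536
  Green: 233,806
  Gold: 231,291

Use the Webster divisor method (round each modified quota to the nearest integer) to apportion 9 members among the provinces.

Red=6, Blue=1, Green=1, Gold=1

Standard divisor 1620950/9 ≈ 180105.556; standard quotas: Red 5.310, Blue 1.108, Green 1.298, Gold 1.284.
Rounding to the nearest integer gives 5, 1, 1, 1 = 8 seats, so the divisor must be adjusted.
With modified divisor 164900: modified quotas Red 5.799, Blue 1.210, Green 1.418, Gold 1.403.
Rounding to the nearest integer: Red 6, Blue 1, Green 1, Gold 1 (total 9).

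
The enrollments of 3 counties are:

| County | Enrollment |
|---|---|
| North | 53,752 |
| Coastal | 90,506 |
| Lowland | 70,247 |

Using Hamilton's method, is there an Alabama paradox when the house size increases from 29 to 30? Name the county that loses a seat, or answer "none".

none

At 29 seats: North 7, Coastal 12, Lowland 10.
At 30 seats: North 7, Coastal 13, Lowland 10.
No county's allocation decreased.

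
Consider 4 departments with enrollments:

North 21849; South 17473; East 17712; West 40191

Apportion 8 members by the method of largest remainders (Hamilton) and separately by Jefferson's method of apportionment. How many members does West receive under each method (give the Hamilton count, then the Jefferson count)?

Hamilton: North 2, South 1, East 2, West 3.
Jefferson: North 2, South 1, East 1, West 4.
West gets 3 under Hamilton and 4 under Jefferson.

3 and 4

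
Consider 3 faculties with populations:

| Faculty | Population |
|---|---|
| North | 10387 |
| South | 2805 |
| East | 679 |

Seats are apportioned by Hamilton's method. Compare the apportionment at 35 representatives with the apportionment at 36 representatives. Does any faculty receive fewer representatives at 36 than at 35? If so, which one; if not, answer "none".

At 35 seats: North 26, South 7, East 2.
At 36 seats: North 27, South 7, East 2.
No faculty's allocation decreased.

none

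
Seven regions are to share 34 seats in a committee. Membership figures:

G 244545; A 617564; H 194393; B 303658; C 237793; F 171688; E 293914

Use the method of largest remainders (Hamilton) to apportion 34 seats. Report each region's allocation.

G 4, A 10, H 3, B 5, C 4, F 3, E 5

Total 2063555; standard divisor 2063555/34 ≈ 60692.794.
Standard quotas: G 4.0292, A 10.1752, H 3.2029, B 5.0032, C 3.9180, F 2.8288, E 4.8427.
Lower quotas: G 4, A 10, H 3, B 5, C 3, F 2, E 4 (sum 31, leaving 3 seats).
Remainders in descending order: C 0.9180, E 0.8427, F 0.8288, H 0.2029, A 0.1752, G 0.0292, B 0.0032.
Largest remainders: C, E, F receive the extra seats.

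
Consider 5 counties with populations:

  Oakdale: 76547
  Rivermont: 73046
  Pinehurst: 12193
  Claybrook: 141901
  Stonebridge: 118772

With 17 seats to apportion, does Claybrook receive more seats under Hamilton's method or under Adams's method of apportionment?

Hamilton

Hamilton: Oakdale 3, Rivermont 3, Pinehurst 0, Claybrook 6, Stonebridge 5.
Adams: Oakdale 3, Rivermont 3, Pinehurst 1, Claybrook 5, Stonebridge 5.
Claybrook gets 6 under Hamilton and 5 under Adams.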